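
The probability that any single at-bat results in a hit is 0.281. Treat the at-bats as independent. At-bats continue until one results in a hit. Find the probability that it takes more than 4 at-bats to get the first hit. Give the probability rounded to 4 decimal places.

0.2672

Y = number of at-bats to the first success; geometric, p = 0.281.
P(Y > 4) = P(first 4 all fail) = (1−p)^4 = 0.267249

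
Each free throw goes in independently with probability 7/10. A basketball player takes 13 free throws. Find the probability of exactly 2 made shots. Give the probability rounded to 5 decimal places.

X ~ Binomial(n=13, p=0.70).
P(X=2) = C(13,2) · p^2 · (1−p)^11
= 78 · 0.49 · 1.7715e-06 = 0.0000677

0.00007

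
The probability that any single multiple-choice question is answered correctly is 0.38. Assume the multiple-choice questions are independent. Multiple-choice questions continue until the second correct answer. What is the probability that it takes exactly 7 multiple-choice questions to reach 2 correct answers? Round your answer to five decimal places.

0.07937

Y = trial on which the second success occurs; negative binomial, r=2, p=0.38.
P(Y=7) = C(6,1) · p^2 · (1−p)^5
= 6 · 0.1444 · 0.091613 = 0.0793737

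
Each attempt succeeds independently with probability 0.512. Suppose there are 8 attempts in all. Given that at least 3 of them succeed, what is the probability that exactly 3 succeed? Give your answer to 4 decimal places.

0.2389

X ~ Binomial(8, 0.512). Want P(X=3 | X≥3) = P(X=3) / P(X≥3).
P(X=3) = C(8,3)·0.512^3·0.488^5 = 0.208016
P(X≥3) = 1 − 0.003216 − 0.026996 − 0.099133 = 0.870655
Ratio = 0.208016 / 0.870655 = 0.238919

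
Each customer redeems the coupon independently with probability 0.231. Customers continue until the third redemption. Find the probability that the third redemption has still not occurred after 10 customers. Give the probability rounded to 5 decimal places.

0.58323

Needing more than 10 customers ⇔ fewer than 3 successes in the first 10. With X ~ Binomial(10, 0.231), P(Y > 10) = P(X ≤ 2).
  k=0: C(10,0)·0.231^0·0.769^10 = 0.0723208
  k=1: C(10,1)·0.231^1·0.769^9 = 0.2172446
  k=2: C(10,2)·0.231^2·0.769^8 = 0.2936616
P(X ≤ 2) = 0.5832271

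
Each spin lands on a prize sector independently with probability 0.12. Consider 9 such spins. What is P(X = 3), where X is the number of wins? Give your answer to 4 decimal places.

X ~ Binomial(n=9, p=0.12).
P(X=3) = C(9,3) · p^3 · (1−p)^6
= 84 · 0.001728 · 0.4644 = 0.067409

0.0674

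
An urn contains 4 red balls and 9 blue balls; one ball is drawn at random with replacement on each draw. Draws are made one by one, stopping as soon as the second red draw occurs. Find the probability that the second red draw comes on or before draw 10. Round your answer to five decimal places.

0.86230

Finishing within 10 draws ⇔ at least 2 successes in the first 10. With X ~ Binomial(10, 0.307692), P(Y ≤ 10) = 1 − P(X ≤ 1).
  k=0: C(10,0)·0.307692^0·0.692308^10 = 0.0252925
  k=1: C(10,1)·0.307692^1·0.692308^9 = 0.1124111
1 − 0.1377036 = 0.8622964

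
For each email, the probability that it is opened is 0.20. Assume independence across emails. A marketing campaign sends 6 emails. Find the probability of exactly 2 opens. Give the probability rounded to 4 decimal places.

X ~ Binomial(n=6, p=0.20).
P(X=2) = C(6,2) · p^2 · (1−p)^4
= 15 · 0.04 · 0.4096 = 0.245760

0.2458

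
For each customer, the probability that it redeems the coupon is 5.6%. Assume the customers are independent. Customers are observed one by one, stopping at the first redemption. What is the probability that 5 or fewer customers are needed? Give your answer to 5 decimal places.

Y = number of customers to the first success; geometric, p = 0.056.
P(Y ≤ 5) = 1 − (1−p)^5 = 1 − 0.7496525 = 0.2503475

0.25035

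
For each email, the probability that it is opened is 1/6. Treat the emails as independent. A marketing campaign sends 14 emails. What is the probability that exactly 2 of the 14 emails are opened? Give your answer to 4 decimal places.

0.2835

X ~ Binomial(n=14, p=0.166667).
P(X=2) = C(14,2) · p^2 · (1−p)^12
= 91 · 0.027778 · 0.11216 = 0.283507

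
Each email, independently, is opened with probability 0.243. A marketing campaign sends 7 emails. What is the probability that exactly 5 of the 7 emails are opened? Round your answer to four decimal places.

0.0102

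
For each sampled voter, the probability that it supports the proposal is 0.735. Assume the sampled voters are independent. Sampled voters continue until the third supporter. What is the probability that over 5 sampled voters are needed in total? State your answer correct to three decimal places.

0.120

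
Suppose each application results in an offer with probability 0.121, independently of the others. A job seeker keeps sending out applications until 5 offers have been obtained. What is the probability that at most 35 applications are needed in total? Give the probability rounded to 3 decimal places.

0.420

Finishing within 35 applications ⇔ at least 5 successes in the first 35. With X ~ Binomial(35, 0.121), P(Y ≤ 35) = 1 − P(X ≤ 4).
  k=0: C(35,0)·0.121^0·0.879^35 = 0.01095
  k=1: C(35,1)·0.121^1·0.879^34 = 0.05278
  k=2: C(35,2)·0.121^2·0.879^33 = 0.12352
  k=3: C(35,3)·0.121^3·0.879^32 = 0.18703
  k=4: C(35,4)·0.121^4·0.879^31 = 0.20597
1 − 0.58025 = 0.41975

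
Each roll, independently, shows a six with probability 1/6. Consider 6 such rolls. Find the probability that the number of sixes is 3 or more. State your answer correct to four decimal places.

0.0623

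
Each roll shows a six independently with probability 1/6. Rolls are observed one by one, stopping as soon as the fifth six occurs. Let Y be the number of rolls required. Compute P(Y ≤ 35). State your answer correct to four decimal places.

0.7157

Finishing within 35 rolls ⇔ at least 5 successes in the first 35. With X ~ Binomial(35, 0.166667), P(Y ≤ 35) = 1 − P(X ≤ 4).
  k=0: C(35,0)·0.166667^0·0.833333^35 = 0.001693
  k=1: C(35,1)·0.166667^1·0.833333^34 = 0.011851
  k=2: C(35,2)·0.166667^2·0.833333^33 = 0.040293
  k=3: C(35,3)·0.166667^3·0.833333^32 = 0.088645
  k=4: C(35,4)·0.166667^4·0.833333^31 = 0.141833
1 − 0.284315 = 0.715685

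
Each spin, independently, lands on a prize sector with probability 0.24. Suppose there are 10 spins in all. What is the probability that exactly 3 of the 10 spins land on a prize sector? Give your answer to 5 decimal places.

X ~ Binomial(n=10, p=0.24).
P(X=3) = C(10,3) · p^3 · (1−p)^7
= 120 · 0.013824 · 0.14645 = 0.2429462

0.24295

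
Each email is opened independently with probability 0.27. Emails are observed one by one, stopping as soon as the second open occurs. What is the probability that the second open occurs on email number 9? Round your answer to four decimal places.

Y = trial on which the second success occurs; negative binomial, r=2, p=0.27.
P(Y=9) = C(8,1) · p^2 · (1−p)^7
= 8 · 0.0729 · 0.11047 = 0.064428

0.0644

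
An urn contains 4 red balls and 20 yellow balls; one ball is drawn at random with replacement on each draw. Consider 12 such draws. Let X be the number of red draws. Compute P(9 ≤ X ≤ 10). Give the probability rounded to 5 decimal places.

0.00001

X ~ Binomial(12, 0.166667); P(9 ≤ X ≤ 10) = Σ C(12,k) p^k (1−p)^(12−k) over k:
  k=9: C(12,9)·0.166667^9·0.833333^3 = 0.0000126
  k=10: C(12,10)·0.166667^10·0.833333^2 = 0.0000008
Total = 0.0000134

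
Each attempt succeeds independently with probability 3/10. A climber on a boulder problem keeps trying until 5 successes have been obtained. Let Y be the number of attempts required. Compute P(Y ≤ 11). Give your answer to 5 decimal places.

0.21030

Finishing within 11 attempts ⇔ at least 5 successes in the first 11. With X ~ Binomial(11, 0.30), P(Y ≤ 11) = 1 − P(X ≤ 4).
  k=0: C(11,0)·0.30^0·0.70^11 = 0.0197733
  k=1: C(11,1)·0.30^1·0.70^10 = 0.0932168
  k=2: C(11,2)·0.30^2·0.70^9 = 0.1997504
  k=3: C(11,3)·0.30^3·0.70^8 = 0.2568219
  k=4: C(11,4)·0.30^4·0.70^7 = 0.2201330
1 − 0.7896954 = 0.2103046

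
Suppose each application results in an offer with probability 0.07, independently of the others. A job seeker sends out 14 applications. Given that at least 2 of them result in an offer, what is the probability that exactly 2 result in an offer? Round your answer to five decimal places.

X ~ Binomial(14, 0.07). Want P(X=2 | X≥2) = P(X=2) / P(X≥2).
P(X=2) = C(14,2)·0.07^2·0.93^12 = 0.1866521
P(X≥2) = 1 − 0.3620439 − 0.3815087 = 0.2564474
Ratio = 0.1866521 / 0.2564474 = 0.7278377

0.72784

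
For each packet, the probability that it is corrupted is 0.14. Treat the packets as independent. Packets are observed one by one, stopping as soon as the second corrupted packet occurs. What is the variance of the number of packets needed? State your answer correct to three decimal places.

Y = total packets until the second success; negative binomial with r=2, p=0.14.
Var(Y) = r(1−p)/p² = 2·0.86 / 0.14² = 87.75510

87.755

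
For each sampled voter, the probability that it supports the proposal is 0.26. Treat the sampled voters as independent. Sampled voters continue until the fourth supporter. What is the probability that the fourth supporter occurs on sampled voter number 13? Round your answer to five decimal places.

0.06690

Y = trial on which the fourth success occurs; negative binomial, r=4, p=0.26.
P(Y=13) = C(12,3) · p^4 · (1−p)^9
= 220 · 0.0045698 · 0.06654 = 0.0668962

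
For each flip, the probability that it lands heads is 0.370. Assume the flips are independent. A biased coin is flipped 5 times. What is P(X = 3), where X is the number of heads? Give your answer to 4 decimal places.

0.2010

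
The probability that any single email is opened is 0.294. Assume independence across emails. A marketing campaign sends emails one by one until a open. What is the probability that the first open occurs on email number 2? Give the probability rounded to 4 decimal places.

0.2076

Geometric (trials to first success), p = 0.294.
P(Y = 2) = (1−p)^1 · p = 0.706 · 0.294 = 0.207564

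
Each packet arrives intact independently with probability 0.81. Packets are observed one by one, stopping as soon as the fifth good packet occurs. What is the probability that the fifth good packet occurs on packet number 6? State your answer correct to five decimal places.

Y = trial on which the fifth success occurs; negative binomial, r=5, p=0.81.
P(Y=6) = C(5,4) · p^5 · (1−p)^1
= 5 · 0.34868 · 0.19 = 0.3312445

0.33124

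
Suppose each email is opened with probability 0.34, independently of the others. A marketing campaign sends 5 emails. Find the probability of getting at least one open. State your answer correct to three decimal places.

0.875

P(at least one) = 1 − P(none) = 1 − (1 − 0.34)^5
= 1 − 0.12523 = 0.87477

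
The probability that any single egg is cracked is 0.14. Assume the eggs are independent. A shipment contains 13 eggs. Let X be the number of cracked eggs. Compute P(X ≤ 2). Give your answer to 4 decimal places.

X ~ Binomial(13, 0.14); P(X ≤ 2) = Σ C(13,k) p^k (1−p)^(13−k) over k:
  k=0: C(13,0)·0.14^0·0.86^13 = 0.140760
  k=1: C(13,1)·0.14^1·0.86^12 = 0.297888
  k=2: C(13,2)·0.14^2·0.86^11 = 0.290960
Total = 0.729608

0.7296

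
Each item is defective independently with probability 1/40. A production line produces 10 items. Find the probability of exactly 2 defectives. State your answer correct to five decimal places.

0.02297

X ~ Binomial(n=10, p=0.025).
P(X=2) = C(10,2) · p^2 · (1−p)^8
= 45 · 0.000625 · 0.81665 = 0.0229683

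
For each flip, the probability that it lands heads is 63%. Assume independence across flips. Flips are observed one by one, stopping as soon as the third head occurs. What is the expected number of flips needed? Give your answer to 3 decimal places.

4.762

Y = total flips until the third success; negative binomial with r=3, p=0.63.
E[Y] = r / p = 3 / 0.63 = 4.76190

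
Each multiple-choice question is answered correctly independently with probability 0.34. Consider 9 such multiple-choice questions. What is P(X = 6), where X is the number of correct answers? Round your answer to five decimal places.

0.03731

X ~ Binomial(n=9, p=0.34).
P(X=6) = C(9,6) · p^6 · (1−p)^3
= 84 · 0.0015448 · 0.2875 = 0.0373065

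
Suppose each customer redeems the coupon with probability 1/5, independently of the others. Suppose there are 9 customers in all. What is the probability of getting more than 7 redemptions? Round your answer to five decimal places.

0.00002

X ~ Binomial(9, 0.20); P(X ≥ 8) = Σ C(9,k) p^k (1−p)^(9−k) over k:
  k=8: C(9,8)·0.20^8·0.80^1 = 0.0000184
  k=9: C(9,9)·0.20^9·0.80^0 = 0.0000005
Total = 0.0000189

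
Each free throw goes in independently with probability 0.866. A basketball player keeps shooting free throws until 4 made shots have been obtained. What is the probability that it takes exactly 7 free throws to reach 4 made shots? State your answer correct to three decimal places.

0.027

Y = trial on which the fourth success occurs; negative binomial, r=4, p=0.866.
P(Y=7) = C(6,3) · p^4 · (1−p)^3
= 20 · 0.56243 · 0.0024061 = 0.02707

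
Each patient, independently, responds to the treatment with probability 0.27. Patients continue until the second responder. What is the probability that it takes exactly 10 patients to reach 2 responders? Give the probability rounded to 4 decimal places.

Y = trial on which the second success occurs; negative binomial, r=2, p=0.27.
P(Y=10) = C(9,1) · p^2 · (1−p)^8
= 9 · 0.0729 · 0.080646 = 0.052912

0.0529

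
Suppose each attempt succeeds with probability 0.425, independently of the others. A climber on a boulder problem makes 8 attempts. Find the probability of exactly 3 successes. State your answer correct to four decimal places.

X ~ Binomial(n=8, p=0.425).
P(X=3) = C(8,3) · p^3 · (1−p)^5
= 56 · 0.076766 · 0.062855 = 0.270205

0.2702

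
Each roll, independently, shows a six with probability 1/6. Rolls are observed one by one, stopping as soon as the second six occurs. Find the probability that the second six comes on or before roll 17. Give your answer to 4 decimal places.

0.8017

Finishing within 17 rolls ⇔ at least 2 successes in the first 17. With X ~ Binomial(17, 0.166667), P(Y ≤ 17) = 1 − P(X ≤ 1).
  k=0: C(17,0)·0.166667^0·0.833333^17 = 0.045073
  k=1: C(17,1)·0.166667^1·0.833333^16 = 0.153249
1 − 0.198322 = 0.801678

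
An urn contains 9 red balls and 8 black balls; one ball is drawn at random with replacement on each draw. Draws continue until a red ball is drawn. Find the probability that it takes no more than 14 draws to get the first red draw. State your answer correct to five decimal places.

0.99997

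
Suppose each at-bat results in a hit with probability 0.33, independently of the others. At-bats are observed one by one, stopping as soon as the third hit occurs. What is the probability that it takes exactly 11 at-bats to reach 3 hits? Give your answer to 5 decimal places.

Y = trial on which the third success occurs; negative binomial, r=3, p=0.33.
P(Y=11) = C(10,2) · p^3 · (1−p)^8
= 45 · 0.035937 · 0.040607 = 0.0656678

0.06567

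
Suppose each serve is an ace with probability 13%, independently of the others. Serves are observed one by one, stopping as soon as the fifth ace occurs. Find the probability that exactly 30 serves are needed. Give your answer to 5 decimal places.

Y = trial on which the fifth success occurs; negative binomial, r=5, p=0.13.
P(Y=30) = C(29,4) · p^5 · (1−p)^25
= 23751 · 3.7129e-05 · 0.03076 = 0.0271256

0.02713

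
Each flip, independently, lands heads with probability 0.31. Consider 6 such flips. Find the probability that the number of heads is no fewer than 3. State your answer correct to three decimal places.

0.274

X ~ Binomial(6, 0.31); P(X ≥ 3) = Σ C(6,k) p^k (1−p)^(6−k) over k:
  k=3: C(6,3)·0.31^3·0.69^3 = 0.19573
  k=4: C(6,4)·0.31^4·0.69^2 = 0.06595
  k=5: C(6,5)·0.31^5·0.69^1 = 0.01185
  k=6: C(6,6)·0.31^6·0.69^0 = 0.00089
Total = 0.27443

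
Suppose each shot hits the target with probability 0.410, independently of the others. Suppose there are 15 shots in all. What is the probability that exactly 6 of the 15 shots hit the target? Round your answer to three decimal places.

0.206

X ~ Binomial(n=15, p=0.41).
P(X=6) = C(15,6) · p^6 · (1−p)^9
= 5005 · 0.0047501 · 0.008663 = 0.20596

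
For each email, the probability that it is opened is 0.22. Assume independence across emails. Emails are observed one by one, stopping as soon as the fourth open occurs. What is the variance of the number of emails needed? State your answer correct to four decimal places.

Y = total emails until the fourth success; negative binomial with r=4, p=0.22.
Var(Y) = r(1−p)/p² = 4·0.78 / 0.22² = 64.462810

64.4628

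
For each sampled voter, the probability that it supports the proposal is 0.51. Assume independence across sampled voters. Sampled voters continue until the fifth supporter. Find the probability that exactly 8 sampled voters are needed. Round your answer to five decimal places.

0.14207

Y = trial on which the fifth success occurs; negative binomial, r=5, p=0.51.
P(Y=8) = C(7,4) · p^5 · (1−p)^3
= 35 · 0.034503 · 0.11765 = 0.1420716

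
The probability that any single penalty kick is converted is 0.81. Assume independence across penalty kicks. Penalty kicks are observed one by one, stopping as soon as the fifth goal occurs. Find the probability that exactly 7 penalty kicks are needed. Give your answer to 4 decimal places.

0.1888

Y = trial on which the fifth success occurs; negative binomial, r=5, p=0.81.
P(Y=7) = C(6,4) · p^5 · (1−p)^2
= 15 · 0.34868 · 0.0361 = 0.188809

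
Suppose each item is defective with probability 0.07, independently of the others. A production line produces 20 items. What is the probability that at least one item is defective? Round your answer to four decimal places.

P(at least one) = 1 − P(none) = 1 − (1 − 0.07)^20
= 1 − 0.234239 = 0.765761

0.7658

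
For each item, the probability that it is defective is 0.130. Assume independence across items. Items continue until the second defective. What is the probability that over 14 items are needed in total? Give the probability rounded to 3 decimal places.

0.440

Needing more than 14 items ⇔ fewer than 2 successes in the first 14. With X ~ Binomial(14, 0.13), P(Y > 14) = P(X ≤ 1).
  k=0: C(14,0)·0.13^0·0.87^14 = 0.14232
  k=1: C(14,1)·0.13^1·0.87^13 = 0.29773
P(X ≤ 1) = 0.44005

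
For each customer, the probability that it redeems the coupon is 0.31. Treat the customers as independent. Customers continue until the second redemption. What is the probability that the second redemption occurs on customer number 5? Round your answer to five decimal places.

Y = trial on which the second success occurs; negative binomial, r=2, p=0.31.
P(Y=5) = C(4,1) · p^2 · (1−p)^3
= 4 · 0.0961 · 0.32851 = 0.1262789

0.12628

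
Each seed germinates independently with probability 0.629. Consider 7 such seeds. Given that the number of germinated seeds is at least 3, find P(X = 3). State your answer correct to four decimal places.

0.1776

X ~ Binomial(7, 0.629). Want P(X=3 | X≥3) = P(X=3) / P(X≥3).
P(X=3) = C(7,3)·0.629^3·0.371^4 = 0.165012
P(X≥3) = 1 − 0.000967 − 0.011481 − 0.058397 = 0.929154
Ratio = 0.165012 / 0.929154 = 0.177594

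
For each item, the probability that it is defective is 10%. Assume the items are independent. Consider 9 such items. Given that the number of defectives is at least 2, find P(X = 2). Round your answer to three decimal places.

0.765

X ~ Binomial(9, 0.10). Want P(X=2 | X≥2) = P(X=2) / P(X≥2).
P(X=2) = C(9,2)·0.10^2·0.90^7 = 0.17219
P(X≥2) = 1 − 0.38742 − 0.38742 = 0.22516
Ratio = 0.17219 / 0.22516 = 0.76473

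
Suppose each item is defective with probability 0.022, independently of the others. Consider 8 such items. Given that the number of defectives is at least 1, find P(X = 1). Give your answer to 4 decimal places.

0.9239

X ~ Binomial(8, 0.022). Want P(X=1 | X≥1) = P(X=1) / P(X≥1).
P(X=1) = C(8,1)·0.022^1·0.978^7 = 0.150621
P(X≥1) = 1 − 0.836972 = 0.163028
Ratio = 0.150621 / 0.163028 = 0.923894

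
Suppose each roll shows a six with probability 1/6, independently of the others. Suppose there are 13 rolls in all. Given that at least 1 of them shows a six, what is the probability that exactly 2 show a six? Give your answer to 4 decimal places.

0.3217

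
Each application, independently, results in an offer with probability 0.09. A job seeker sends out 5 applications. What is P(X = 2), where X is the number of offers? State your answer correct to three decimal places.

0.061

X ~ Binomial(n=5, p=0.09).
P(X=2) = C(5,2) · p^2 · (1−p)^3
= 10 · 0.0081 · 0.75357 = 0.06104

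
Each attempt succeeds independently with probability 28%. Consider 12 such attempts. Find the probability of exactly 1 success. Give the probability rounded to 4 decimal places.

0.0906

X ~ Binomial(n=12, p=0.28).
P(X=1) = C(12,1) · p^1 · (1−p)^11
= 12 · 0.28 · 0.026956 = 0.090573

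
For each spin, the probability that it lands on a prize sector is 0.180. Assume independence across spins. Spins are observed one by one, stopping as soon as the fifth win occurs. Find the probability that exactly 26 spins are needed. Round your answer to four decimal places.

0.0370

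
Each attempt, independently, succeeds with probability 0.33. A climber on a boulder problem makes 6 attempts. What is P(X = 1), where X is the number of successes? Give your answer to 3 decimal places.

0.267

X ~ Binomial(n=6, p=0.33).
P(X=1) = C(6,1) · p^1 · (1−p)^5
= 6 · 0.33 · 0.13501 = 0.26732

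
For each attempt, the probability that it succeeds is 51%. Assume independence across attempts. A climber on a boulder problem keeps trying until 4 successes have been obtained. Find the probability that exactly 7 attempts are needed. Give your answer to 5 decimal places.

0.15918

Y = trial on which the fourth success occurs; negative binomial, r=4, p=0.51.
P(Y=7) = C(6,3) · p^4 · (1−p)^3
= 20 · 0.067652 · 0.11765 = 0.1591838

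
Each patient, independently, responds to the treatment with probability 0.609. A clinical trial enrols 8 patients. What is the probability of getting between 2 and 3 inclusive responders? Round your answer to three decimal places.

X ~ Binomial(8, 0.609); P(2 ≤ X ≤ 3) = Σ C(8,k) p^k (1−p)^(8−k) over k:
  k=2: C(8,2)·0.609^2·0.391^6 = 0.03711
  k=3: C(8,3)·0.609^3·0.391^5 = 0.11559
Total = 0.15270

0.153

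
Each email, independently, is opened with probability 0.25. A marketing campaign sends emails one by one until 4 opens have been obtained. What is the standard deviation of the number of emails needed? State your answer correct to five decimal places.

6.92820

Y = total emails until the fourth success; negative binomial with r=4, p=0.25.
SD(Y) = √[r(1−p)/p²] = √(48.0000000) = 6.9282032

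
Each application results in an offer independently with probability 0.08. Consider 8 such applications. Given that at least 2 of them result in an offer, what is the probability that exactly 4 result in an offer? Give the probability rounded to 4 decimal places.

X ~ Binomial(8, 0.08). Want P(X=4 | X≥2) = P(X=4) / P(X≥2).
P(X=4) = C(8,4)·0.08^4·0.92^4 = 0.002054
P(X≥2) = 1 − 0.513219 − 0.357022 = 0.129759
Ratio = 0.002054 / 0.129759 = 0.015830

0.0158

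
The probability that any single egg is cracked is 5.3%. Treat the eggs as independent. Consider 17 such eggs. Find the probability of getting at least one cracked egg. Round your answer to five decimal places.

0.60377

P(at least one) = 1 − P(none) = 1 − (1 − 0.053)^17
= 1 − 0.3962321 = 0.6037679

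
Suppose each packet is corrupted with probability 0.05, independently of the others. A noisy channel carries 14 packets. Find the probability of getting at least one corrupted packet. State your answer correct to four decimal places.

0.5123

P(at least one) = 1 − P(none) = 1 − (1 − 0.05)^14
= 1 − 0.487675 = 0.512325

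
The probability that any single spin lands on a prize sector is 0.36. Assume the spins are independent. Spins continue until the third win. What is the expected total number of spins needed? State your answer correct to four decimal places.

Y = total spins until the third success; negative binomial with r=3, p=0.36.
E[Y] = r / p = 3 / 0.36 = 8.333333

8.3333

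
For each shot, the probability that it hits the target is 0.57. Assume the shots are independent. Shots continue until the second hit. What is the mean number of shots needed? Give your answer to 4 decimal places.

3.5088

Y = total shots until the second success; negative binomial with r=2, p=0.57.
E[Y] = r / p = 2 / 0.57 = 3.508772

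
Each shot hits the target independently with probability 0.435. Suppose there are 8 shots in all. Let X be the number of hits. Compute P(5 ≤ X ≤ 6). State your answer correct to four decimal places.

X ~ Binomial(8, 0.435); P(5 ≤ X ≤ 6) = Σ C(8,k) p^k (1−p)^(8−k) over k:
  k=5: C(8,5)·0.435^5·0.565^3 = 0.157318
  k=6: C(8,6)·0.435^6·0.565^2 = 0.060561
Total = 0.217879

0.2179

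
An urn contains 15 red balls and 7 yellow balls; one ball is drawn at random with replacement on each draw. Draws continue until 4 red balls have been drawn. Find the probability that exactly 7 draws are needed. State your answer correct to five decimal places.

Y = trial on which the fourth success occurs; negative binomial, r=4, p=0.681818.
P(Y=7) = C(6,3) · p^4 · (1−p)^3
= 20 · 0.21611 · 0.032213 = 0.1392292

0.13923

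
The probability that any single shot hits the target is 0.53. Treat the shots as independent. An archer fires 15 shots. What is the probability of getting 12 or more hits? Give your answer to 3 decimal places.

0.030

X ~ Binomial(15, 0.53); P(X ≥ 12) = Σ C(15,k) p^k (1−p)^(15−k) over k:
  k=12: C(15,12)·0.53^12·0.47^3 = 0.02321
  k=13: C(15,13)·0.53^13·0.47^2 = 0.00604
  k=14: C(15,14)·0.53^14·0.47^1 = 0.00097
  k=15: C(15,15)·0.53^15·0.47^0 = 0.00007
Total = 0.03029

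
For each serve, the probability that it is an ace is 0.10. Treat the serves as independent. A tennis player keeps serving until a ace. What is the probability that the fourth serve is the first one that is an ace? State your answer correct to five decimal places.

Geometric (trials to first success), p = 0.10.
P(Y = 4) = (1−p)^3 · p = 0.729 · 0.10 = 0.0729000

0.07290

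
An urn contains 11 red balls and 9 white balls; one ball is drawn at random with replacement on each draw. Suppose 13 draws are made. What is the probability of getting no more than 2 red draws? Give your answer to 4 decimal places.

0.0041

X ~ Binomial(13, 0.55); P(X ≤ 2) = Σ C(13,k) p^k (1−p)^(13−k) over k:
  k=0: C(13,0)·0.55^0·0.45^13 = 0.000031
  k=1: C(13,1)·0.55^1·0.45^12 = 0.000493
  k=2: C(13,2)·0.55^2·0.45^11 = 0.003615
Total = 0.004139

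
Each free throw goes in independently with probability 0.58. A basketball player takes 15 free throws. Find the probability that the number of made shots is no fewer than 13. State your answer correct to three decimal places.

0.019

X ~ Binomial(15, 0.58); P(X ≥ 13) = Σ C(15,k) p^k (1−p)^(15−k) over k:
  k=13: C(15,13)·0.58^13·0.42^2 = 0.01557
  k=14: C(15,14)·0.58^14·0.42^1 = 0.00307
  k=15: C(15,15)·0.58^15·0.42^0 = 0.00028
Total = 0.01892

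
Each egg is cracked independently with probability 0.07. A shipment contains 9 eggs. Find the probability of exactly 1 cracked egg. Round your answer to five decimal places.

X ~ Binomial(n=9, p=0.07).
P(X=1) = C(9,1) · p^1 · (1−p)^8
= 9 · 0.07 · 0.55958 = 0.3525365

0.35254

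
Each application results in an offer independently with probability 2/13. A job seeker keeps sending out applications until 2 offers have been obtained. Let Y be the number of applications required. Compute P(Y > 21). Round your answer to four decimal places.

0.1443

Needing more than 21 applications ⇔ fewer than 2 successes in the first 21. With X ~ Binomial(21, 0.153846), P(Y > 21) = P(X ≤ 1).
  k=0: C(21,0)·0.153846^0·0.846154^21 = 0.029953
  k=1: C(21,1)·0.153846^1·0.846154^20 = 0.114365
P(X ≤ 1) = 0.144318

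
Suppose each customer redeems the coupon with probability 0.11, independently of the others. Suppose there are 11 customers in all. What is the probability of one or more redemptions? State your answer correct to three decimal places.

0.722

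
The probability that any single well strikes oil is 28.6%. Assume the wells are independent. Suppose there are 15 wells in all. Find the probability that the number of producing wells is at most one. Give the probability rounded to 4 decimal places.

X ~ Binomial(15, 0.286); P(X ≤ 1) = Σ C(15,k) p^k (1−p)^(15−k) over k:
  k=0: C(15,0)·0.286^0·0.714^15 = 0.006390
  k=1: C(15,1)·0.286^1·0.714^14 = 0.038391
Total = 0.044781

0.0448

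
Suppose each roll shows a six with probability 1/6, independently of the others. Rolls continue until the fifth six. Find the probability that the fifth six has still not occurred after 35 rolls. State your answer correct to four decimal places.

0.2843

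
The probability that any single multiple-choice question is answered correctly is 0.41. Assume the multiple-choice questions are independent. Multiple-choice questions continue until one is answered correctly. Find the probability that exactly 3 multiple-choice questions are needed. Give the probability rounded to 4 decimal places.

Geometric (trials to first success), p = 0.41.
P(Y = 3) = (1−p)^2 · p = 0.3481 · 0.41 = 0.142721

0.1427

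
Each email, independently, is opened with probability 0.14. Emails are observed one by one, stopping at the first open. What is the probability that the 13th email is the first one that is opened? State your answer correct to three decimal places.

Geometric (trials to first success), p = 0.14.
P(Y = 13) = (1−p)^12 · p = 0.16367 · 0.14 = 0.02291

0.023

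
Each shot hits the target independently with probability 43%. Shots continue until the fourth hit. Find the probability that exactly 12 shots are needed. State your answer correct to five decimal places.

0.06286

Y = trial on which the fourth success occurs; negative binomial, r=4, p=0.43.
P(Y=12) = C(11,3) · p^4 · (1−p)^8
= 165 · 0.034188 · 0.011143 = 0.0628574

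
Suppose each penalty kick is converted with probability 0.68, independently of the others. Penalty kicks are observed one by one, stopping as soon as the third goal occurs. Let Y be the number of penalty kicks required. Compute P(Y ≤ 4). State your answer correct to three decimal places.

Finishing within 4 penalty kicks ⇔ at least 3 successes in the first 4. With X ~ Binomial(4, 0.68), P(Y ≤ 4) = 1 − P(X ≤ 2).
  k=0: C(4,0)·0.68^0·0.32^4 = 0.01049
  k=1: C(4,1)·0.68^1·0.32^3 = 0.08913
  k=2: C(4,2)·0.68^2·0.32^2 = 0.28410
1 − 0.38371 = 0.61629

0.616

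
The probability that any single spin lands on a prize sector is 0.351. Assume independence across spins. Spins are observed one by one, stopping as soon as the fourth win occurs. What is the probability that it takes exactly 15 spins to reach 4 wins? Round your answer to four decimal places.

Y = trial on which the fourth success occurs; negative binomial, r=4, p=0.351.
P(Y=15) = C(14,3) · p^4 · (1−p)^11
= 364 · 0.015178 · 0.0086038 = 0.047536

0.0475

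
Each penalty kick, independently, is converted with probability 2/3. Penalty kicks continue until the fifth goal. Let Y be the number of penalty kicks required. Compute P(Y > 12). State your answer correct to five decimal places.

0.01876

Needing more than 12 penalty kicks ⇔ fewer than 5 successes in the first 12. With X ~ Binomial(12, 0.666667), P(Y > 12) = P(X ≤ 4).
  k=0: C(12,0)·0.666667^0·0.333333^12 = 0.0000019
  k=1: C(12,1)·0.666667^1·0.333333^11 = 0.0000452
  k=2: C(12,2)·0.666667^2·0.333333^10 = 0.0004968
  k=3: C(12,3)·0.666667^3·0.333333^9 = 0.0033118
  k=4: C(12,4)·0.666667^4·0.333333^8 = 0.0149029
P(X ≤ 4) = 0.0187584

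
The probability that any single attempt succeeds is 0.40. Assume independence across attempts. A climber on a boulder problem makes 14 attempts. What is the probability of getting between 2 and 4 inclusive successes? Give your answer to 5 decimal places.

0.27116

X ~ Binomial(14, 0.40); P(2 ≤ X ≤ 4) = Σ C(14,k) p^k (1−p)^(14−k) over k:
  k=2: C(14,2)·0.40^2·0.60^12 = 0.0316940
  k=3: C(14,3)·0.40^3·0.60^11 = 0.0845172
  k=4: C(14,4)·0.40^4·0.60^10 = 0.1549482
Total = 0.2711594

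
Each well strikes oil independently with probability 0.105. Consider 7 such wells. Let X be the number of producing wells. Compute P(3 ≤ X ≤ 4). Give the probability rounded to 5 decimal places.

X ~ Binomial(7, 0.105); P(3 ≤ X ≤ 4) = Σ C(7,k) p^k (1−p)^(7−k) over k:
  k=3: C(7,3)·0.105^3·0.895^4 = 0.0259973
  k=4: C(7,4)·0.105^4·0.895^3 = 0.0030500
Total = 0.0290473

0.02905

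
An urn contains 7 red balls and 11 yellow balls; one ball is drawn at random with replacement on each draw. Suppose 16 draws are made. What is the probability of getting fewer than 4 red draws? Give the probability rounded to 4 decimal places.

0.0772

X ~ Binomial(16, 0.388889); P(X ≤ 3) = Σ C(16,k) p^k (1−p)^(16−k) over k:
  k=0: C(16,0)·0.388889^0·0.611111^16 = 0.000378
  k=1: C(16,1)·0.388889^1·0.611111^15 = 0.003853
  k=2: C(16,2)·0.388889^2·0.611111^14 = 0.018387
  k=3: C(16,3)·0.388889^3·0.611111^13 = 0.054604
Total = 0.077222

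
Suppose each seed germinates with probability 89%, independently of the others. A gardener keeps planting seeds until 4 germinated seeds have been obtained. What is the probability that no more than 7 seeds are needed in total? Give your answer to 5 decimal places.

Finishing within 7 seeds ⇔ at least 4 successes in the first 7. With X ~ Binomial(7, 0.89), P(Y ≤ 7) = 1 − P(X ≤ 3).
  k=0: C(7,0)·0.89^0·0.11^7 = 0.0000002
  k=1: C(7,1)·0.89^1·0.11^6 = 0.0000110
  k=2: C(7,2)·0.89^2·0.11^5 = 0.0002679
  k=3: C(7,3)·0.89^3·0.11^4 = 0.0036125
1 − 0.0038916 = 0.9961084

0.99611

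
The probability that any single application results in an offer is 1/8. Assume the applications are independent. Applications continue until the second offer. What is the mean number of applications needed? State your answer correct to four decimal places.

16.0000

Y = total applications until the second success; negative binomial with r=2, p=0.125.
E[Y] = r / p = 2 / 0.125 = 16.000000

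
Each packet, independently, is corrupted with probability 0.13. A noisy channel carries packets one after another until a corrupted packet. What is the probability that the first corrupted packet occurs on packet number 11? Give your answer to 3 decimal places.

0.032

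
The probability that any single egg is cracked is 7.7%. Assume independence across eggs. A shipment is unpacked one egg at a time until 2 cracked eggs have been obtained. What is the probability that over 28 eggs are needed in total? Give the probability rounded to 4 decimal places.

0.3539

Needing more than 28 eggs ⇔ fewer than 2 successes in the first 28. With X ~ Binomial(28, 0.077), P(Y > 28) = P(X ≤ 1).
  k=0: C(28,0)·0.077^0·0.923^28 = 0.106083
  k=1: C(28,1)·0.077^1·0.923^27 = 0.247796
P(X ≤ 1) = 0.353880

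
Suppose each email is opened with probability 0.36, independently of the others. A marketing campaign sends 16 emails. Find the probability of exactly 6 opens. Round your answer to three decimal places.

X ~ Binomial(n=16, p=0.36).
P(X=6) = C(16,6) · p^6 · (1−p)^10
= 8008 · 0.0021768 · 0.011529 = 0.20097

0.201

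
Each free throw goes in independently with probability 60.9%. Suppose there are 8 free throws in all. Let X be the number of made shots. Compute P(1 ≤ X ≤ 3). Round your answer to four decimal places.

0.1595

X ~ Binomial(8, 0.609); P(1 ≤ X ≤ 3) = Σ C(8,k) p^k (1−p)^(8−k) over k:
  k=1: C(8,1)·0.609^1·0.391^7 = 0.006807
  k=2: C(8,2)·0.609^2·0.391^6 = 0.037107
  k=3: C(8,3)·0.609^3·0.391^5 = 0.115591
Total = 0.159505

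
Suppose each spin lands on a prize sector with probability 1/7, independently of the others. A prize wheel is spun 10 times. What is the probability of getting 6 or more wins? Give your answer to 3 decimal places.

0.001

X ~ Binomial(10, 0.142857); P(X ≥ 6) = Σ C(10,k) p^k (1−p)^(10−k) over k:
  k=6: C(10,6)·0.142857^6·0.857143^4 = 0.00096
  k=7: C(10,7)·0.142857^7·0.857143^3 = 0.00009
  k=8: C(10,8)·0.142857^8·0.857143^2 = 0.00001
  k=9: C(10,9)·0.142857^9·0.857143^1 = 0.00000
  k=10: C(10,10)·0.142857^10·0.857143^0 = 0.00000
Total = 0.00106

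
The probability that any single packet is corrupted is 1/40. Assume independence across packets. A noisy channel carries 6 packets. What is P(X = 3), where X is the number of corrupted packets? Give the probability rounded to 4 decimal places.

0.0003

X ~ Binomial(n=6, p=0.025).
P(X=3) = C(6,3) · p^3 · (1−p)^3
= 20 · 1.5625e-05 · 0.92686 = 0.000290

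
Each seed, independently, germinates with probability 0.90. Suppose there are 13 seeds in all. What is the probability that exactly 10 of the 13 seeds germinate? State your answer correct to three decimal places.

0.100

X ~ Binomial(n=13, p=0.90).
P(X=10) = C(13,10) · p^10 · (1−p)^3
= 286 · 0.34868 · 0.001 = 0.09972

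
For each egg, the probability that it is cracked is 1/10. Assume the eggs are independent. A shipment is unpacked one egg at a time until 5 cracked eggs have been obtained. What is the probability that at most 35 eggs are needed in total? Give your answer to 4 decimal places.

Finishing within 35 eggs ⇔ at least 5 successes in the first 35. With X ~ Binomial(35, 0.10), P(Y ≤ 35) = 1 − P(X ≤ 4).
  k=0: C(35,0)·0.10^0·0.90^35 = 0.025032
  k=1: C(35,1)·0.10^1·0.90^34 = 0.097345
  k=2: C(35,2)·0.10^2·0.90^33 = 0.183874
  k=3: C(35,3)·0.10^3·0.90^32 = 0.224735
  k=4: C(35,4)·0.10^4·0.90^31 = 0.199764
1 − 0.730749 = 0.269251

0.2693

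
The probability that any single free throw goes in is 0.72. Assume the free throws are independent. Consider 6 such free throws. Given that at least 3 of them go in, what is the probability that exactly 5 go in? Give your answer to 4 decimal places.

X ~ Binomial(6, 0.72). Want P(X=5 | X≥3) = P(X=5) / P(X≥3).
P(X=5) = C(6,5)·0.72^5·0.28^1 = 0.325066
P(X≥3) = 1 − 0.000482 − 0.007435 − 0.047796 = 0.944288
Ratio = 0.325066 / 0.944288 = 0.344245

0.3442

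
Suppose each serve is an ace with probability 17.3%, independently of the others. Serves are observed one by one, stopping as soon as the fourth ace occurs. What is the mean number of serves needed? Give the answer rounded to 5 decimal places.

23.12139

Y = total serves until the fourth success; negative binomial with r=4, p=0.173.
E[Y] = r / p = 4 / 0.173 = 23.1213873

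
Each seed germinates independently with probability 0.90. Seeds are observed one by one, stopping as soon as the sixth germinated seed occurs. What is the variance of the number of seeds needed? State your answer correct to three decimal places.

Y = total seeds until the sixth success; negative binomial with r=6, p=0.90.
Var(Y) = r(1−p)/p² = 6·0.10 / 0.90² = 0.74074

0.741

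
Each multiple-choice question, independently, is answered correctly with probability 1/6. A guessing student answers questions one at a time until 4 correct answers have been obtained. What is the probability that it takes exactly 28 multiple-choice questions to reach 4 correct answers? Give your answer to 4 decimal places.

0.0284

Y = trial on which the fourth success occurs; negative binomial, r=4, p=0.166667.
P(Y=28) = C(27,3) · p^4 · (1−p)^24
= 2925 · 0.0007716 · 0.012579 = 0.028390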